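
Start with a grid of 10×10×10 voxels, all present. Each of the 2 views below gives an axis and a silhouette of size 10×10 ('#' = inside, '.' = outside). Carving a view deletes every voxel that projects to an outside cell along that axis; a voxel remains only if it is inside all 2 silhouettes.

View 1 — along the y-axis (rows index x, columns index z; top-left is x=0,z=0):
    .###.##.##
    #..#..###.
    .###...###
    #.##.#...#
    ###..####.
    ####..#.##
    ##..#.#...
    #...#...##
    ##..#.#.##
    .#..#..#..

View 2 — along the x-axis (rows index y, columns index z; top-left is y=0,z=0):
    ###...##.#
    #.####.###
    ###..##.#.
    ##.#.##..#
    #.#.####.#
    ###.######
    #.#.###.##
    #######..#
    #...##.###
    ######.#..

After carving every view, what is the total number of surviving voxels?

|visual hull| = 376

initial block: 10^3 = 1000
  1. axis=1 (XZ plane), |mask|=54  ⇒  voxels=540
  2. axis=0 (YZ plane), |mask|=70  ⇒  voxels=376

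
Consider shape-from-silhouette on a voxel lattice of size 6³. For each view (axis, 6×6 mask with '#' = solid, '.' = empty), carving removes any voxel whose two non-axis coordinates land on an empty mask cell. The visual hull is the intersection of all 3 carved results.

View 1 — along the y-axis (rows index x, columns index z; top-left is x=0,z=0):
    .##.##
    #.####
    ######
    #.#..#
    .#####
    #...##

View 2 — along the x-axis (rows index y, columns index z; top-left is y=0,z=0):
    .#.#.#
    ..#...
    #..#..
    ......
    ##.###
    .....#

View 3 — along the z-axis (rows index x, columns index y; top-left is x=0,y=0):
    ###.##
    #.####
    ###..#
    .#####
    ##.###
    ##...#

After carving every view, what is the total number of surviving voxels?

initial block: 6^3 = 216
  1. axis=1 (XZ plane), |mask|=26  ⇒  voxels=156
  2. axis=0 (YZ plane), |mask|=12  ⇒  voxels=51
  3. axis=2 (XY plane), |mask|=27  ⇒  voxels=39

39 voxels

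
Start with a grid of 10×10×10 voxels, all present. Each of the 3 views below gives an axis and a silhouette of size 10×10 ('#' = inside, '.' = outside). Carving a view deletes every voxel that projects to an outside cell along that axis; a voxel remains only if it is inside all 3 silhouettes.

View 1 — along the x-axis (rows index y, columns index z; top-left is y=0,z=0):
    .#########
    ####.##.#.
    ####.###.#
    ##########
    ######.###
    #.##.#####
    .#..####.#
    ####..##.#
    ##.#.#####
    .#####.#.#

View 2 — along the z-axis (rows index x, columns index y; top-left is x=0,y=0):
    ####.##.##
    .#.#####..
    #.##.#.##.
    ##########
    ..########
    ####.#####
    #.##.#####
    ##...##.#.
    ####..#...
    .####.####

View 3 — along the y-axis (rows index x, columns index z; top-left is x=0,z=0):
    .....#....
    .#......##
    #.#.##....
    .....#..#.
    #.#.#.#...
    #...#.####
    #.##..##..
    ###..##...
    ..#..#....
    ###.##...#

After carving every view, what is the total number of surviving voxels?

remaining voxels: 215

start: 10×10×10 = 1000 voxels
after view 1 [x-axis, 79 of 100 cells solid] → remaining = 790
after view 2 [z-axis, 73 of 100 cells solid] → remaining = 575
after view 3 [y-axis, 38 of 100 cells solid] → remaining = 215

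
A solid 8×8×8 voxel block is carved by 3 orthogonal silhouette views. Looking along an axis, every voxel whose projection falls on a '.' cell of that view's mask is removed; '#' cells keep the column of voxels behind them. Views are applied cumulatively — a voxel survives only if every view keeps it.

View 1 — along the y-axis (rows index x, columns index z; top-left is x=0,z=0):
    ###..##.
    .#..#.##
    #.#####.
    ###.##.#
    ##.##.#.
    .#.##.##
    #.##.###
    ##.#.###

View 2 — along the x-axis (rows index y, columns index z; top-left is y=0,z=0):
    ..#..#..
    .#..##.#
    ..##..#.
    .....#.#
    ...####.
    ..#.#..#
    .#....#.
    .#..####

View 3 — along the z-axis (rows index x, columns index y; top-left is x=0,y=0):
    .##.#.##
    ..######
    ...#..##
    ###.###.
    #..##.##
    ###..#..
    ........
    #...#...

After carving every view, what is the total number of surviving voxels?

full grid |V| = 512
  1. axis=1 (XZ plane), |mask|=43  ⇒  voxels=344
  2. axis=0 (YZ plane), |mask|=25  ⇒  voxels=133
  3. axis=2 (XY plane), |mask|=31  ⇒  voxels=60

remaining voxels: 60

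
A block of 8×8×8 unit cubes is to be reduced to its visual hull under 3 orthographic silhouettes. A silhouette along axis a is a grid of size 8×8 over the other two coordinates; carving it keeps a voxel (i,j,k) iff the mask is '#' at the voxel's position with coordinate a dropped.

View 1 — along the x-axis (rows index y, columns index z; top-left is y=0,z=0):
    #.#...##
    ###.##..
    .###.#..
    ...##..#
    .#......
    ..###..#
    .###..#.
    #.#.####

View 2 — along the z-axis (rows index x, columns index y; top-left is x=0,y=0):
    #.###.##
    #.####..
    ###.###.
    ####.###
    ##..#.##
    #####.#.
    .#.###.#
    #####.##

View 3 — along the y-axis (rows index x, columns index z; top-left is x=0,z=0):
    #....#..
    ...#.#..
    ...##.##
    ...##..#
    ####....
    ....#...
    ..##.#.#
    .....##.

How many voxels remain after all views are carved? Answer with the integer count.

initial block: 8^3 = 512
carve view 1 (along x, YZ-mask fill 31/64): 248 voxels remain
carve view 2 (along z, XY-mask fill 47/64): 177 voxels remain
carve view 3 (along y, XZ-mask fill 22/64): 58 voxels remain

voxel count = 58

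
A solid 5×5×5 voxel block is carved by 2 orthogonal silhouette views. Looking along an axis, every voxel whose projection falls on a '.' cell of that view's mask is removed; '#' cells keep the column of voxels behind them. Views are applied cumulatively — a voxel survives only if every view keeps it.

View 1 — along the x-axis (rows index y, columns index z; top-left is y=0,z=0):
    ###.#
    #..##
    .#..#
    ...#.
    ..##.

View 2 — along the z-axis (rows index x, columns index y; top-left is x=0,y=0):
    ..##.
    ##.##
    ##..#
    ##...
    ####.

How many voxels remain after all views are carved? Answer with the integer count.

voxel count = 39

start: 5×5×5 = 125 voxels
carve view 1 (along x, YZ-mask fill 12/25): 60 voxels remain
carve view 2 (along z, XY-mask fill 15/25): 39 voxels remain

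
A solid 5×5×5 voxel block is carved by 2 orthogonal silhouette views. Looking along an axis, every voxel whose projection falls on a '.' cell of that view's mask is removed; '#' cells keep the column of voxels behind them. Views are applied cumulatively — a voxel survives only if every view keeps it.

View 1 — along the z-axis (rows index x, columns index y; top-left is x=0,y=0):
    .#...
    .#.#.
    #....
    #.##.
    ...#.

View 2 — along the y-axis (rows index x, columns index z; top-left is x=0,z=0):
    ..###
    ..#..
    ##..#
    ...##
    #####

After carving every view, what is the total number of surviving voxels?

remaining voxels: 19

start: 5×5×5 = 125 voxels
[1] z-view keeps 8 columns → grid now 40
[2] y-view keeps 14 columns → grid now 19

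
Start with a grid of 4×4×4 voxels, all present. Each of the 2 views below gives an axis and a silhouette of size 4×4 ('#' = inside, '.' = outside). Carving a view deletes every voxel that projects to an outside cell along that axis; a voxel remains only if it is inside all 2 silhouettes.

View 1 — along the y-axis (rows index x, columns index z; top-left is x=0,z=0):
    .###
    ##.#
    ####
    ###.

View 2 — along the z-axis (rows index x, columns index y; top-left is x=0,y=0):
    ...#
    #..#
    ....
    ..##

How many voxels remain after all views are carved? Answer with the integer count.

15 voxels

start: 4×4×4 = 64 voxels
step 1: project along y, AND mask (13/16) → |grid| = 52
step 2: project along z, AND mask (5/16) → |grid| = 15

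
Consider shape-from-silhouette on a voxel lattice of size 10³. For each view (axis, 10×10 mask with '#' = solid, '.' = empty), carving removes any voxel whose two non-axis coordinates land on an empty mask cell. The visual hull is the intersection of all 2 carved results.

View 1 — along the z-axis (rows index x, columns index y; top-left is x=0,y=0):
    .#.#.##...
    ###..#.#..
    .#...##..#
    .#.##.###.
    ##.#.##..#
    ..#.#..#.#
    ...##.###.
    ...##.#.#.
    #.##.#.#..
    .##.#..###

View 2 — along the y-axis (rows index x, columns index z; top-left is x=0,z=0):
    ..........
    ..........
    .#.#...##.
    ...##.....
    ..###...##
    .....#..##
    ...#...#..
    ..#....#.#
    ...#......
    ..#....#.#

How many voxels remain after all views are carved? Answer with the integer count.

voxel count = 115

before carving: 1000 voxels (10×10×10)
after view 1 [z-axis, 49 of 100 cells solid] → remaining = 490
after view 2 [y-axis, 23 of 100 cells solid] → remaining = 115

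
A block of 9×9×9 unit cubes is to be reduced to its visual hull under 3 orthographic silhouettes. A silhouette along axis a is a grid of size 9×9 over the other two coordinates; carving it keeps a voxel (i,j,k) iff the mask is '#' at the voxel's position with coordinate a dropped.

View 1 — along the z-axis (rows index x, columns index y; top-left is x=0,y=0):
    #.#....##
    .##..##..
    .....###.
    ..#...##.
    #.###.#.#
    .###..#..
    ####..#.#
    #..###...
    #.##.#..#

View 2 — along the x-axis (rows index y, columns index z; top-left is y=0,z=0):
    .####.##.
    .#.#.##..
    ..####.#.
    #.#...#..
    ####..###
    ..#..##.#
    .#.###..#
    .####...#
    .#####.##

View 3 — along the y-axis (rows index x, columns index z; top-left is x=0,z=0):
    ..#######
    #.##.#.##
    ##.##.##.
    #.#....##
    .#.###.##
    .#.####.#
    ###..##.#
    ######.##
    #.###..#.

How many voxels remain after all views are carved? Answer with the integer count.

voxel count = 129

initial block: 9^3 = 729
step 1: project along z, AND mask (39/81) → |grid| = 351
step 2: project along x, AND mask (46/81) → |grid| = 195
step 3: project along y, AND mask (54/81) → |grid| = 129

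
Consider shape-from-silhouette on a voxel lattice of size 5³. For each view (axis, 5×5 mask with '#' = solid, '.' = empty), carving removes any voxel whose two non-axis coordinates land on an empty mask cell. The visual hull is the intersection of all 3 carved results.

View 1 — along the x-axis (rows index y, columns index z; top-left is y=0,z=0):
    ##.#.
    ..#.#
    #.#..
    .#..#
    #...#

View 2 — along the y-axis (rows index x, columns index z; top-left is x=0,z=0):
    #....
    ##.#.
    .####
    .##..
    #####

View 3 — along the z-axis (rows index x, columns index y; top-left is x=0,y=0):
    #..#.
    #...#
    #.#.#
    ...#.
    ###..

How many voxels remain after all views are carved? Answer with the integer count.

17 voxels

initial block: 5^3 = 125
carve view 1 (along x, YZ-mask fill 11/25): 55 voxels remain
carve view 2 (along y, XZ-mask fill 15/25): 32 voxels remain
carve view 3 (along z, XY-mask fill 11/25): 17 voxels remain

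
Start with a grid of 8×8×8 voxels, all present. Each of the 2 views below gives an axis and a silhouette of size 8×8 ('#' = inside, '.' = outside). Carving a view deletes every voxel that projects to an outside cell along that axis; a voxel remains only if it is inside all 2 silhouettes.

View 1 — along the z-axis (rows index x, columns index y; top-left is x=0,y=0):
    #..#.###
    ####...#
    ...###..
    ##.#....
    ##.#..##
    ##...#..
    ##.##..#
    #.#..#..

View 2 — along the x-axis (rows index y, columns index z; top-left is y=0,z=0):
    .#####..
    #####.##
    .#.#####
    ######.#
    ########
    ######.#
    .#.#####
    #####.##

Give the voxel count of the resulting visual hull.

before carving: 512 voxels (8×8×8)
  1. axis=2 (XY plane), |mask|=32  ⇒  voxels=256
  2. axis=0 (YZ plane), |mask|=53  ⇒  voxels=208

voxel count = 208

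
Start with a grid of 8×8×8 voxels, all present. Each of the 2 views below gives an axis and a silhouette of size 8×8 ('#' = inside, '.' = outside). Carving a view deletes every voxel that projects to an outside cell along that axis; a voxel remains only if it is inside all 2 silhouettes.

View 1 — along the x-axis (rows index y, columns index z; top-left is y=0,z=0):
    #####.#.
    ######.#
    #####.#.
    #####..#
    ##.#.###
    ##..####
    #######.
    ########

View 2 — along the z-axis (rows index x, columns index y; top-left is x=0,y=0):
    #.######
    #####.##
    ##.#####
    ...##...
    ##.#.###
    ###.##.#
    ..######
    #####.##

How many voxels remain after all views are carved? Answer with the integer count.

|visual hull| = 313

initial block: 8^3 = 512
[1] x-view keeps 52 columns → grid now 416
[2] z-view keeps 48 columns → grid now 313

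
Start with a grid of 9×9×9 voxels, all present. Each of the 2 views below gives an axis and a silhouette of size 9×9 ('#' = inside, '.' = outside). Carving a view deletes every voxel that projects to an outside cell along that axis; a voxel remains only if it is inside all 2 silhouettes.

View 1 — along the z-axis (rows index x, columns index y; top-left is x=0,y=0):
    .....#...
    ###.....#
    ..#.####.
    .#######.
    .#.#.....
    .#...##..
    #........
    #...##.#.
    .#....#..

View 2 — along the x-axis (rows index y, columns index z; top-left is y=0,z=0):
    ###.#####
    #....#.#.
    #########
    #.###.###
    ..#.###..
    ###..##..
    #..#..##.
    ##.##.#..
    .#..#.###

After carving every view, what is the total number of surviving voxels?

start: 9×9×9 = 729 voxels
[1] z-view keeps 29 columns → grid now 261
[2] x-view keeps 50 columns → grid now 153

remaining voxels: 153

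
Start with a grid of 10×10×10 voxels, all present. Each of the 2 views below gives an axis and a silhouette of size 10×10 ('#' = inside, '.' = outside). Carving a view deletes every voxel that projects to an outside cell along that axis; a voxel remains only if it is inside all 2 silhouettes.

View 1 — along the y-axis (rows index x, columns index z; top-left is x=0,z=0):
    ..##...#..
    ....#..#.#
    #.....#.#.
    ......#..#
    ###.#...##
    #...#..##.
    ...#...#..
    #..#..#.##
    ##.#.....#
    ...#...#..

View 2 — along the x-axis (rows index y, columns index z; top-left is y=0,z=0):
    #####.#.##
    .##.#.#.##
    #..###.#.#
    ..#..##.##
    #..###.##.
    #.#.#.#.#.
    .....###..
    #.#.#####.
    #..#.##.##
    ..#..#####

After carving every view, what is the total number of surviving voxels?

full grid |V| = 1000
[1] y-view keeps 34 columns → grid now 340
[2] x-view keeps 58 columns → grid now 195

voxel count = 195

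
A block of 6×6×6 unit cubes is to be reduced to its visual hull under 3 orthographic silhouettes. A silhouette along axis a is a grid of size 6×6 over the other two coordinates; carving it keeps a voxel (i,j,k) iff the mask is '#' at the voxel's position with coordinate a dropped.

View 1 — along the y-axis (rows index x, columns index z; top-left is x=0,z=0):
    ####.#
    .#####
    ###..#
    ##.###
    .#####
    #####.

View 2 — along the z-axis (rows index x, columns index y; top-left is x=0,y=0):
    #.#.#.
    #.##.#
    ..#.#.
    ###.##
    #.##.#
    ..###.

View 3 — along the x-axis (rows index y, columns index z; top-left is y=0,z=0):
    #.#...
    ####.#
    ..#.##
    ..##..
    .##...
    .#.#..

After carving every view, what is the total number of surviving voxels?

|visual hull| = 42

before carving: 216 voxels (6×6×6)
after view 1 [y-axis, 29 of 36 cells solid] → remaining = 174
after view 2 [z-axis, 21 of 36 cells solid] → remaining = 103
after view 3 [x-axis, 16 of 36 cells solid] → remaining = 42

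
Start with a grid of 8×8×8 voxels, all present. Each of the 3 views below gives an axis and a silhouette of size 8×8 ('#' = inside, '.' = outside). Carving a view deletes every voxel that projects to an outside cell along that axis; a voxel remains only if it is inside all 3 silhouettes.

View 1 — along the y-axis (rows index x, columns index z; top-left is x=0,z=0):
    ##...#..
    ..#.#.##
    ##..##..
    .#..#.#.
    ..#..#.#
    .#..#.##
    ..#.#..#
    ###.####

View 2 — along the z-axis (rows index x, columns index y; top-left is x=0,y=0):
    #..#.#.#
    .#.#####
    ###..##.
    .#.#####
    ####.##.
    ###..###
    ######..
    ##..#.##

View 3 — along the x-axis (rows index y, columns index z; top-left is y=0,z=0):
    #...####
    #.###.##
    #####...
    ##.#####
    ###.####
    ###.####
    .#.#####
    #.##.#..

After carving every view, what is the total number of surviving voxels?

126 voxels

full grid |V| = 512
after view 1 [y-axis, 31 of 64 cells solid] → remaining = 248
after view 2 [z-axis, 44 of 64 cells solid] → remaining = 169
after view 3 [x-axis, 47 of 64 cells solid] → remaining = 126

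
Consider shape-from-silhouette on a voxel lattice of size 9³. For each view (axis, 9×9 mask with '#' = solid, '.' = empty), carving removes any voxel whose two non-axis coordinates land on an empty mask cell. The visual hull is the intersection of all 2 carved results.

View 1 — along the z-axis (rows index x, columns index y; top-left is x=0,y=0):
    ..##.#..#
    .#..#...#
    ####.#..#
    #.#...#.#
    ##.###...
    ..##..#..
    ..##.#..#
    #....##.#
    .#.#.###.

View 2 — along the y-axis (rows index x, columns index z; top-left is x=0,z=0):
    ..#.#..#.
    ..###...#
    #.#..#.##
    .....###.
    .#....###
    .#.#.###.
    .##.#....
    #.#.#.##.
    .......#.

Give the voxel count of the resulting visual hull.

voxel count = 138

before carving: 729 voxels (9×9×9)
after view 1 [z-axis, 38 of 81 cells solid] → remaining = 342
after view 2 [y-axis, 33 of 81 cells solid] → remaining = 138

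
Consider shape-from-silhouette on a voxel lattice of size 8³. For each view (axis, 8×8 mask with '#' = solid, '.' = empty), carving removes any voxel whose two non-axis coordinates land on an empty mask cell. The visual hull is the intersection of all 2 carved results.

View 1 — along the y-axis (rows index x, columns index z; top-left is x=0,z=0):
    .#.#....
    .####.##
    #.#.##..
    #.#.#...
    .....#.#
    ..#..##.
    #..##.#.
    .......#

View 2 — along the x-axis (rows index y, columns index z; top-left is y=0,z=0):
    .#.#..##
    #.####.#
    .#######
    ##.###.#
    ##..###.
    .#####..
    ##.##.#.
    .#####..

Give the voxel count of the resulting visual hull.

start: 8×8×8 = 512 voxels
V1 y: intersect with XZ mask (25 set) -- 200 left
V2 x: intersect with YZ mask (43 set) -- 133 left

voxel count = 133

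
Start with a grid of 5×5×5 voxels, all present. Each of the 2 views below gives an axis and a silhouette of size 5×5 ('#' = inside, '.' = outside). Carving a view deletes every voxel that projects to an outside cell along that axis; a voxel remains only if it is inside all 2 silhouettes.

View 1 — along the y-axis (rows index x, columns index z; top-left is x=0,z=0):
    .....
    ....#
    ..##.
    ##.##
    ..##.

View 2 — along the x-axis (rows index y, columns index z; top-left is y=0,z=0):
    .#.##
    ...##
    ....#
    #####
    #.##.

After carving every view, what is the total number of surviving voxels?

before carving: 125 voxels (5×5×5)
step 1: project along y, AND mask (9/25) → |grid| = 45
step 2: project along x, AND mask (14/25) → |grid| = 28

28 voxels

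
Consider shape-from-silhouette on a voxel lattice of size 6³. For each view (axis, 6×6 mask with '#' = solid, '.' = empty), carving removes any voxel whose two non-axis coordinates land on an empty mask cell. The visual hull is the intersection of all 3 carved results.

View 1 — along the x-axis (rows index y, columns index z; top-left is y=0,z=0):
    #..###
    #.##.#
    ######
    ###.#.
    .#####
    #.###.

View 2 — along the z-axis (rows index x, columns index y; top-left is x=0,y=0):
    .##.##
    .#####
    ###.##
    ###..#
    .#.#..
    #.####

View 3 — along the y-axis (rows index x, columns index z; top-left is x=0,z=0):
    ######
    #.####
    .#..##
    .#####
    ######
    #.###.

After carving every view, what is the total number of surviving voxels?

|visual hull| = 88

initial block: 6^3 = 216
step 1: project along x, AND mask (27/36) → |grid| = 162
step 2: project along z, AND mask (25/36) → |grid| = 114
step 3: project along y, AND mask (29/36) → |grid| = 88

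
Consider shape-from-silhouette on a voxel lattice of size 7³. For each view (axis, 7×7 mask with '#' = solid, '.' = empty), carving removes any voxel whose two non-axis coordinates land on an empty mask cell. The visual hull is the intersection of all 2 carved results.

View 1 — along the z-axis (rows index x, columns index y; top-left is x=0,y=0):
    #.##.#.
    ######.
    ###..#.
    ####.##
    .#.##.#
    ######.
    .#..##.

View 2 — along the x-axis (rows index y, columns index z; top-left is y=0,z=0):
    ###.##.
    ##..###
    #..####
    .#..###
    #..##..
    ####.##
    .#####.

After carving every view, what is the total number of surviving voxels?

before carving: 343 voxels (7×7×7)
  1. axis=2 (XY plane), |mask|=33  ⇒  voxels=231
  2. axis=0 (YZ plane), |mask|=33  ⇒  voxels=158

|visual hull| = 158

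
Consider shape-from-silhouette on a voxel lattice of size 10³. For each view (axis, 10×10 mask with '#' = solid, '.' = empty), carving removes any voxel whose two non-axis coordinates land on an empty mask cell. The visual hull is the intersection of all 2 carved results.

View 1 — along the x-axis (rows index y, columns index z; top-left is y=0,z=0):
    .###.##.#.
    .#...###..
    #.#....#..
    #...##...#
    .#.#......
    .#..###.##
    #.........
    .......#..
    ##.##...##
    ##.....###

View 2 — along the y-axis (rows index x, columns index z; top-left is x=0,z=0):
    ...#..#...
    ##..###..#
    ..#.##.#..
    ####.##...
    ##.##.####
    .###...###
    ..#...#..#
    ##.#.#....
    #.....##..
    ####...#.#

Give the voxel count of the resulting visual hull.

full grid |V| = 1000
  1. axis=0 (YZ plane), |mask|=38  ⇒  voxels=380
  2. axis=1 (XZ plane), |mask|=48  ⇒  voxels=185

remaining voxels: 185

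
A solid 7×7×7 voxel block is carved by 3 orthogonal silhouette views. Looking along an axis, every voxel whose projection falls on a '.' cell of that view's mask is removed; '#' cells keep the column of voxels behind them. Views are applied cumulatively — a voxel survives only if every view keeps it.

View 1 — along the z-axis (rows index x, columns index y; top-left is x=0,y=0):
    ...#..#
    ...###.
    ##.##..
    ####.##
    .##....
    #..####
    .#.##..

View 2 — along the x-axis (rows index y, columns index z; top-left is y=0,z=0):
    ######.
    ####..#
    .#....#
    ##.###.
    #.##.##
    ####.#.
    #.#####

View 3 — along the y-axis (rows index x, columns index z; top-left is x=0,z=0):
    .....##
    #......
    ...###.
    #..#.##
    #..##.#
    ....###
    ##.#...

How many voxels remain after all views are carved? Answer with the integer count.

54 voxels

before carving: 343 voxels (7×7×7)
[1] z-view keeps 25 columns → grid now 175
[2] x-view keeps 34 columns → grid now 125
[3] y-view keeps 20 columns → grid now 54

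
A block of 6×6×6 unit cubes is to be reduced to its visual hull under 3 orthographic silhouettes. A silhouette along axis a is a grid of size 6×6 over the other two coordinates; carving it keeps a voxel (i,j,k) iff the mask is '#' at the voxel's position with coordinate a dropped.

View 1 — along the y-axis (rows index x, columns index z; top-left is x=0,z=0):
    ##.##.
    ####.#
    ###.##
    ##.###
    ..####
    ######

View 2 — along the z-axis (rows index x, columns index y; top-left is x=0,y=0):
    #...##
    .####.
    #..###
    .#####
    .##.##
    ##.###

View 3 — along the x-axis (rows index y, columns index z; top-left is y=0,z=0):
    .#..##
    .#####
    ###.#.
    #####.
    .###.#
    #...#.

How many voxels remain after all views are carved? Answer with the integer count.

full grid |V| = 216
step 1: project along y, AND mask (29/36) → |grid| = 174
step 2: project along z, AND mask (25/36) → |grid| = 123
step 3: project along x, AND mask (23/36) → |grid| = 78

voxel count = 78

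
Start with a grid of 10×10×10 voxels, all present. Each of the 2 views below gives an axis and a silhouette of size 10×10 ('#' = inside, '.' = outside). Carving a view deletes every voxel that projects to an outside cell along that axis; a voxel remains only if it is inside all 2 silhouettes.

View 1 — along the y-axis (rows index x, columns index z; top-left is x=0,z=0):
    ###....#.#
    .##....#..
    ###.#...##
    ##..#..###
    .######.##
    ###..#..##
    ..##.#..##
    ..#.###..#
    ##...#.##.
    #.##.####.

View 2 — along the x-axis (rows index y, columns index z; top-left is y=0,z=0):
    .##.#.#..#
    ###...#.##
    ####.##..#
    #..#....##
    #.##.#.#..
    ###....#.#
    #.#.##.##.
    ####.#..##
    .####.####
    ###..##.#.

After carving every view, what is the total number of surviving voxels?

start: 10×10×10 = 1000 voxels
[1] y-view keeps 56 columns → grid now 560
[2] x-view keeps 59 columns → grid now 352

352 voxels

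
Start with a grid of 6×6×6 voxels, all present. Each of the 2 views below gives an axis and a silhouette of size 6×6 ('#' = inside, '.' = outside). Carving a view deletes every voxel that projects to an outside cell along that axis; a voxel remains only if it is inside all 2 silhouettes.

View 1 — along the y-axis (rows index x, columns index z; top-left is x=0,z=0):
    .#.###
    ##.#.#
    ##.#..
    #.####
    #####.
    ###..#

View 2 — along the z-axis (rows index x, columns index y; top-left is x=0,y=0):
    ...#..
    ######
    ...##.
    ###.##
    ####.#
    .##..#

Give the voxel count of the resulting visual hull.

|visual hull| = 96

initial block: 6^3 = 216
step 1: project along y, AND mask (25/36) → |grid| = 150
step 2: project along z, AND mask (22/36) → |grid| = 96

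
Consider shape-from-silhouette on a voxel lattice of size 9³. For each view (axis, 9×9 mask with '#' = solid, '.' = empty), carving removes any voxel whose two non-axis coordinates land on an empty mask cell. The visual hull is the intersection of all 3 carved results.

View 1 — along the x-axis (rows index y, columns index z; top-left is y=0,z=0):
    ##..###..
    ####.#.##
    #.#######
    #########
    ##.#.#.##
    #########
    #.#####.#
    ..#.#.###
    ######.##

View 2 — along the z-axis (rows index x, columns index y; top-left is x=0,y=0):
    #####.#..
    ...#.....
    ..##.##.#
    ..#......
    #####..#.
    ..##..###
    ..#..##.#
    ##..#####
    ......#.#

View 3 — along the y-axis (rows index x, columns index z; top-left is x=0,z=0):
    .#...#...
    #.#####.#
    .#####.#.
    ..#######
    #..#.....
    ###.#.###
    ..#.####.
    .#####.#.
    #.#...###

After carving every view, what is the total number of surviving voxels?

full grid |V| = 729
V1 x: intersect with YZ mask (64 set) -- 576 left
V2 z: intersect with XY mask (37 set) -- 271 left
V3 y: intersect with XZ mask (47 set) -- 146 left

voxel count = 146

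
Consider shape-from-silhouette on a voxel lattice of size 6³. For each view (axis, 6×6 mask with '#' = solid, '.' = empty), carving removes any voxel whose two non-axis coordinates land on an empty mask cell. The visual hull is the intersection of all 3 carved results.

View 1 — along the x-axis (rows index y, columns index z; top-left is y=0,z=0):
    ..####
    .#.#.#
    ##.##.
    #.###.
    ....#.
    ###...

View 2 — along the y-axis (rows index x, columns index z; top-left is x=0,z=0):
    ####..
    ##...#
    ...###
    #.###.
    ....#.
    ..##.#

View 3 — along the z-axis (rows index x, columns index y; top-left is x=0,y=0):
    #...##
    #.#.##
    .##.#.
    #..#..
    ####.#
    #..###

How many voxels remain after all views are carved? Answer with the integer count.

voxel count = 31

before carving: 216 voxels (6×6×6)
V1 x: intersect with YZ mask (19 set) -- 114 left
V2 y: intersect with XZ mask (18 set) -- 58 left
V3 z: intersect with XY mask (21 set) -- 31 left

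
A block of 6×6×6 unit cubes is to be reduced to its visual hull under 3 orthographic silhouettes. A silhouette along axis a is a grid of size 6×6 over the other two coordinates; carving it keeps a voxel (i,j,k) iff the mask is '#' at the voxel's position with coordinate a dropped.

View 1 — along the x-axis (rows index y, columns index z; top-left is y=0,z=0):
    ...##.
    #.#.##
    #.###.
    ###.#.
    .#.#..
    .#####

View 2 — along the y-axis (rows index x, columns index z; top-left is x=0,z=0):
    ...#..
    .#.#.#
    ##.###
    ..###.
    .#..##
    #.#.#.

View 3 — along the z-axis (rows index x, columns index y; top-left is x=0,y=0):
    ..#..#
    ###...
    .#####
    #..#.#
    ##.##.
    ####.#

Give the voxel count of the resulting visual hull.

initial block: 6^3 = 216
step 1: project along x, AND mask (21/36) → |grid| = 126
step 2: project along y, AND mask (18/36) → |grid| = 65
step 3: project along z, AND mask (22/36) → |grid| = 45

|visual hull| = 45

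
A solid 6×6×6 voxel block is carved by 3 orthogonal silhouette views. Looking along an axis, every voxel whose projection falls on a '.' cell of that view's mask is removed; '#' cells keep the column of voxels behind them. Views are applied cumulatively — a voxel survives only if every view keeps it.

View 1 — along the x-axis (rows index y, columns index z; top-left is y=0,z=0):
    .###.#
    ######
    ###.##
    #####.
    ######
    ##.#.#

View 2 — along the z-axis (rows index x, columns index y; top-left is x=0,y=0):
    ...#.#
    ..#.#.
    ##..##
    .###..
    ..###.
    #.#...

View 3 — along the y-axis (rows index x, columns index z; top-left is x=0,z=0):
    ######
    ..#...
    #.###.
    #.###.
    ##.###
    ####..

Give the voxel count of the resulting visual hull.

53 voxels

before carving: 216 voxels (6×6×6)
  1. axis=0 (YZ plane), |mask|=30  ⇒  voxels=180
  2. axis=2 (XY plane), |mask|=16  ⇒  voxels=81
  3. axis=1 (XZ plane), |mask|=24  ⇒  voxels=53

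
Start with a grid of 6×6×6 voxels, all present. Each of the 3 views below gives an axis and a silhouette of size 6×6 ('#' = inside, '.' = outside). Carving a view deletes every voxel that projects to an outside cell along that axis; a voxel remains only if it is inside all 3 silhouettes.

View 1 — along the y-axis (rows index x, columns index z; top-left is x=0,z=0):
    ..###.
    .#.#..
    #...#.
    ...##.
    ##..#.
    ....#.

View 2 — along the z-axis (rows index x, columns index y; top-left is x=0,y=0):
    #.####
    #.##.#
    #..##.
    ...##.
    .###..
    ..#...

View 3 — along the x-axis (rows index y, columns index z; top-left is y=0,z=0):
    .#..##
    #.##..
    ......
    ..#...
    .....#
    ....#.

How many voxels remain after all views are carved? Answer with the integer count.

6 voxels

full grid |V| = 216
V1 y: intersect with XZ mask (13 set) -- 78 left
V2 z: intersect with XY mask (18 set) -- 43 left
V3 x: intersect with YZ mask (9 set) -- 6 left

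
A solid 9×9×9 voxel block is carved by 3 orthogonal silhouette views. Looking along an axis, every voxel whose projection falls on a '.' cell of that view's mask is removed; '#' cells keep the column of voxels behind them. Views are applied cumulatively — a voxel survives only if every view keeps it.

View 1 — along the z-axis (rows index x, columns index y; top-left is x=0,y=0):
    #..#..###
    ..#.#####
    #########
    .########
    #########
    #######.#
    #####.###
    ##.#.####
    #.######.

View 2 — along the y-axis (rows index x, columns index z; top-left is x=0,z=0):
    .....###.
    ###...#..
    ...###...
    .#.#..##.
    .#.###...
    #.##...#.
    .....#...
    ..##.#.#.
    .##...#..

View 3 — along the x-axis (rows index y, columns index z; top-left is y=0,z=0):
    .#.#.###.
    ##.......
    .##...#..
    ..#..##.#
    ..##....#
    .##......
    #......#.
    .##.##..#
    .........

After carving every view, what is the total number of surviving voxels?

|visual hull| = 75

initial block: 9^3 = 729
step 1: project along z, AND mask (67/81) → |grid| = 603
step 2: project along y, AND mask (30/81) → |grid| = 223
step 3: project along x, AND mask (26/81) → |grid| = 75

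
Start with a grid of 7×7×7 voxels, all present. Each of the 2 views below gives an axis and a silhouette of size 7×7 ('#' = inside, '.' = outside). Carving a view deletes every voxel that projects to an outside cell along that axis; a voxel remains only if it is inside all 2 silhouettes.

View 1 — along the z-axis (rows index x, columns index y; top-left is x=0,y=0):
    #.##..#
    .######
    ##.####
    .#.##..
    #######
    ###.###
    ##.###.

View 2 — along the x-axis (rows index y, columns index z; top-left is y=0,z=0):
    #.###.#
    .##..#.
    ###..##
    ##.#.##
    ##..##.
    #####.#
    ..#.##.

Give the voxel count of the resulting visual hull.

voxel count = 162

start: 7×7×7 = 343 voxels
step 1: project along z, AND mask (37/49) → |grid| = 259
step 2: project along x, AND mask (31/49) → |grid| = 162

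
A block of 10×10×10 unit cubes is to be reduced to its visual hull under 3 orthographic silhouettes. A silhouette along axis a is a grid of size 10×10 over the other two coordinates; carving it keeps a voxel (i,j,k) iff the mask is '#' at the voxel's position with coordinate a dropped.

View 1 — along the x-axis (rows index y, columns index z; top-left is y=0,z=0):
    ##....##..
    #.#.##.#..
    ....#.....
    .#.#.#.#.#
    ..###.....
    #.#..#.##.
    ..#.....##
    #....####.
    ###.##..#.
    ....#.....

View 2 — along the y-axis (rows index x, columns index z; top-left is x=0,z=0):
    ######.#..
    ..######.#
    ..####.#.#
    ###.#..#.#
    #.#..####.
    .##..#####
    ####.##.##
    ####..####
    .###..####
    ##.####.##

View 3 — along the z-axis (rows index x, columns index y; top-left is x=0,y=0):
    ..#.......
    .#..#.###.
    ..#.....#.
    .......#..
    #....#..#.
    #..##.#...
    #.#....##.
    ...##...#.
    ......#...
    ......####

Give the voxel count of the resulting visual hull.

start: 10×10×10 = 1000 voxels
step 1: project along x, AND mask (38/100) → |grid| = 380
step 2: project along y, AND mask (70/100) → |grid| = 264
step 3: project along z, AND mask (28/100) → |grid| = 82

|visual hull| = 82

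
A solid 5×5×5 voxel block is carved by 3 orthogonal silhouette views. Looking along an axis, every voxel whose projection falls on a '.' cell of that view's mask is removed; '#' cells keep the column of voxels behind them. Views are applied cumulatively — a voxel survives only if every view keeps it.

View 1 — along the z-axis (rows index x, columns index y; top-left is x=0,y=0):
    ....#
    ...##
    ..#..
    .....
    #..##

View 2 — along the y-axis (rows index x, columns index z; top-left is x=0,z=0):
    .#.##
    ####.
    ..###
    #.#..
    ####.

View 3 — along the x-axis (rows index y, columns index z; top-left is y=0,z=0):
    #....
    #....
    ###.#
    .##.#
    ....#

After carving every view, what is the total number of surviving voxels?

remaining voxels: 8

start: 5×5×5 = 125 voxels
[1] z-view keeps 7 columns → grid now 35
[2] y-view keeps 16 columns → grid now 26
[3] x-view keeps 10 columns → grid now 8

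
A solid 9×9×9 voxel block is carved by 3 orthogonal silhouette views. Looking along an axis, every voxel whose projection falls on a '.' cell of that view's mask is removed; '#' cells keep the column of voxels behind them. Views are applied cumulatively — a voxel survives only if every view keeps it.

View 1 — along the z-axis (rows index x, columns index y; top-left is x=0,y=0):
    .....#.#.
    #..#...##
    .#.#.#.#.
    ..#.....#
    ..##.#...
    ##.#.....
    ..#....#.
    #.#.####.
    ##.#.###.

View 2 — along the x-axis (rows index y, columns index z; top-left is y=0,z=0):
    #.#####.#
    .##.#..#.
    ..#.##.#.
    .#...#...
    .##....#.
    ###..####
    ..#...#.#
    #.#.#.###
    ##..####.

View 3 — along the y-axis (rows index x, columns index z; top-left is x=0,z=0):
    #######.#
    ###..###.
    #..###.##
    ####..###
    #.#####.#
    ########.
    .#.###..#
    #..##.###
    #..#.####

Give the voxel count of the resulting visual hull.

remaining voxels: 105

initial block: 9^3 = 729
V1 z: intersect with XY mask (32 set) -- 288 left
V2 x: intersect with YZ mask (42 set) -- 158 left
V3 y: intersect with XZ mask (59 set) -- 105 left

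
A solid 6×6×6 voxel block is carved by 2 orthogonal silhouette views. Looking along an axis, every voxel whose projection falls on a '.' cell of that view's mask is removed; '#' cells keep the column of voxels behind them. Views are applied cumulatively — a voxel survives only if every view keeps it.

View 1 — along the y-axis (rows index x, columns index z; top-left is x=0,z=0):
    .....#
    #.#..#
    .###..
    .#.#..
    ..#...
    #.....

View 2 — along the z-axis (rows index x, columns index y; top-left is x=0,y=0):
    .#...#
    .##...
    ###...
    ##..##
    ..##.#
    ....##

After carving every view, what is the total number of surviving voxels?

full grid |V| = 216
after view 1 [y-axis, 11 of 36 cells solid] → remaining = 66
after view 2 [z-axis, 16 of 36 cells solid] → remaining = 30

remaining voxels: 30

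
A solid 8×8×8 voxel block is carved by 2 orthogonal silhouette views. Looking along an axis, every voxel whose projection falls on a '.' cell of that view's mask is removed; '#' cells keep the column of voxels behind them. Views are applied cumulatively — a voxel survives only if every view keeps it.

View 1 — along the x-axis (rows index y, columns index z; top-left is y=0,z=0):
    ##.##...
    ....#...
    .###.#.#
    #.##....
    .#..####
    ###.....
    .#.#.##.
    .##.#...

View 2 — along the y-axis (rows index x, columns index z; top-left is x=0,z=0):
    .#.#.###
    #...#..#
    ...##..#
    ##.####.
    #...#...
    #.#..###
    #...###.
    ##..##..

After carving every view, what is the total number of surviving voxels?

|visual hull| = 107

initial block: 8^3 = 512
[1] x-view keeps 28 columns → grid now 224
[2] y-view keeps 32 columns → grid now 107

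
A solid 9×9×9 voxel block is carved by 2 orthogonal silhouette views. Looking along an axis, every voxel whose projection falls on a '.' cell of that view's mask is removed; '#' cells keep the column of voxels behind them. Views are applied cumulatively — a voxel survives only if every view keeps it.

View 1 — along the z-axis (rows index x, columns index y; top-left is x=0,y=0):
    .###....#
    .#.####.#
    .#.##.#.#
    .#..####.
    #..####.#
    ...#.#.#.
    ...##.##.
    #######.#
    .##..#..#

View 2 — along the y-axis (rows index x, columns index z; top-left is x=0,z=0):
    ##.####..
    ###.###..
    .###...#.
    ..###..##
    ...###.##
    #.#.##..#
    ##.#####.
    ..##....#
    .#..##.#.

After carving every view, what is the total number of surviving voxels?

|visual hull| = 218

start: 9×9×9 = 729 voxels
[1] z-view keeps 45 columns → grid now 405
[2] y-view keeps 45 columns → grid now 218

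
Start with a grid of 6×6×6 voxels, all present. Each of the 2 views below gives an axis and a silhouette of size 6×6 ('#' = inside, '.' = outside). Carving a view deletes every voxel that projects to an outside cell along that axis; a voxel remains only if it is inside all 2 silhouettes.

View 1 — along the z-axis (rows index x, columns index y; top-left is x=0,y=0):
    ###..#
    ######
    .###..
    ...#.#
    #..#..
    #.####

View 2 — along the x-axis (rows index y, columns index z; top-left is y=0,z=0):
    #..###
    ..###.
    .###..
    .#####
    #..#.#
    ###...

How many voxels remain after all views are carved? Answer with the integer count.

full grid |V| = 216
step 1: project along z, AND mask (22/36) → |grid| = 132
step 2: project along x, AND mask (21/36) → |grid| = 80

|visual hull| = 80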